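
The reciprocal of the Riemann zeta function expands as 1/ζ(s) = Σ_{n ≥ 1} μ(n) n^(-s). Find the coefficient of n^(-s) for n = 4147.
μ(4147) = -1

Factor n = 4147 = 11 · 13 · 29. μ(n) = 0 if any exponent ≥ 2 (not squarefree); otherwise μ(n) = (−1)^{ω(n)} where ω(n) is the number of distinct prime factors. Applying: μ(4147) = -1.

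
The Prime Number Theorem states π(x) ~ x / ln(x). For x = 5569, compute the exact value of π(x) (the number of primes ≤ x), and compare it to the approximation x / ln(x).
π(5569) = 735;  x/ln(x) ≈ 645.68;  relative error ≈ 12.15%.

Directly count primes up to 5569: π(5569) = 735. The PNT approximation gives 5569/ln(5569) ≈ 5569/8.62497 ≈ 645.68. Relative error (π(x) − x/ln(x)) / π(x) ≈ 12.15%; the approximation is known to undercount slightly (Li(x) is a better estimate).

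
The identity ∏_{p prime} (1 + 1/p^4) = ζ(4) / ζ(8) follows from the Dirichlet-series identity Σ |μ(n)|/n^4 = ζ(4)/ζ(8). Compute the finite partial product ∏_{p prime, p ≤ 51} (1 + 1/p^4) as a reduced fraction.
∏ = 47811026860845170938198805915402199301066734558460286583378224128/44354583229145063659978971326989541656878007876738536067589135625

The primes p ≤ 51 are [2, 3, 5, 7, 11, 13, 17, 19, 23, 29, 31, 37, 41, 43, 47]. For each, (1 + 1/p^4) = (p^4 + 1)/p^4. Multiplying these fractions over p ∈ [2, 3, 5, 7, 11, 13, 17, 19, 23, 29, 31, 37, 41, 43, 47] gives 47811026860845170938198805915402199301066734558460286583378224128/44354583229145063659978971326989541656878007876738536067589135625. (In the limit P → ∞ this tends to ζ(4)/ζ(8).)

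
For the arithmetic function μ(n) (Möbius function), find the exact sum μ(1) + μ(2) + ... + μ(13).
Σ_{n ≤ 13} μ(n) = -3

Compute μ(n) for each 1 ≤ n ≤ 13: μ(1) = 1, μ(2) = -1, μ(3) = -1, μ(4) = 0, μ(5) = -1, μ(6) = 1, μ(7) = -1, μ(8) = 0, μ(9) = 0, μ(10) = 1, μ(11) = -1, μ(12) = 0, μ(13) = -1. Summing all 13 values: -3. (Mertens function M(x) = Σ_{n ≤ x} μ(n); on average M(x) should be small (PNT ⟺ M(x) = o(x)).)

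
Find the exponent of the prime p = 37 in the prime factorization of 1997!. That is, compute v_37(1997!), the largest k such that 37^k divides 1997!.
v_37(1997!) = 54

Legendre's formula: v_p(n!) = Σ_{k ≥ 1} ⌊n / p^k⌋. For p = 37, n = 1997, the terms are:
  ⌊1997/37^1⌋ = ⌊1997/37⌋ = 53
  ⌊1997/37^2⌋ = ⌊1997/1369⌋ = 1
(the next term ⌊1997/37^3⌋ = 0, terminating the sum). Summing: v_37(1997!) = 53 + 1 = 54.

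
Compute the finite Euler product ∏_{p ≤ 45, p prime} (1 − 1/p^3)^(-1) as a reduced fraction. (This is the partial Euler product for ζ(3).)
∏ = 11622300127850926153432227486340003/9669167824002218213355442162630656

The primes p ≤ 45 are [2, 3, 5, 7, 11, 13, 17, 19, 23, 29, 31, 37, 41, 43]. For each prime, (1 − 1/p^3)^(-1) = p^3 / (p^3 − 1). The product is (1 − 1/2^3)^(-1), (1 − 1/3^3)^(-1), (1 − 1/5^3)^(-1), (1 − 1/7^3)^(-1), (1 − 1/11^3)^(-1), (1 − 1/13^3)^(-1), (1 − 1/17^3)^(-1), (1 − 1/19^3)^(-1), (1 − 1/23^3)^(-1), (1 − 1/29^3)^(-1), (1 − 1/31^3)^(-1), (1 − 1/37^3)^(-1), (1 − 1/41^3)^(-1), (1 − 1/43^3)^(-1) = ∏ p^3 / (p^3 − 1) = 11622300127850926153432227486340003/9669167824002218213355442162630656.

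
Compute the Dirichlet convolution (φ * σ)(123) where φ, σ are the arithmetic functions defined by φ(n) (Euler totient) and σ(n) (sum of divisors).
(φ * σ)(123) = 492

Divisors of 123: [1, 3, 41, 123]. For each d | 123:
  d = 1: φ(1) · σ(123/1) = 1 · 168 = 168
  d = 3: φ(3) · σ(123/3) = 2 · 42 = 84
  d = 41: φ(41) · σ(123/41) = 40 · 4 = 160
  d = 123: φ(123) · σ(123/123) = 80 · 1 = 80
Summing: (φ * σ)(123) = 168 + 84 + 160 + 80 = 492.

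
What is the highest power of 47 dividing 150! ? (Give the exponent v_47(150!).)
v_47(150!) = 3

Legendre's formula: v_p(n!) = Σ_{k ≥ 1} ⌊n / p^k⌋. For p = 47, n = 150, the terms are:
  ⌊150/47^1⌋ = ⌊150/47⌋ = 3
(the next term ⌊150/47^2⌋ = 0, terminating the sum). Summing: v_47(150!) = 3 = 3.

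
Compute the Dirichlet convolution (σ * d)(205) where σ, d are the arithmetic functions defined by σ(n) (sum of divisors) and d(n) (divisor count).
(σ * d)(205) = 352

Divisors of 205: [1, 5, 41, 205]. For each d | 205:
  d = 1: σ(1) · d(205/1) = 1 · 4 = 4
  d = 5: σ(5) · d(205/5) = 6 · 2 = 12
  d = 41: σ(41) · d(205/41) = 42 · 2 = 84
  d = 205: σ(205) · d(205/205) = 252 · 1 = 252
Summing: (σ * d)(205) = 4 + 12 + 84 + 252 = 352.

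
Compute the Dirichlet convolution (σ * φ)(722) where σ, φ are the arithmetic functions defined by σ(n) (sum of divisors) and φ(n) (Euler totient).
(σ * φ)(722) = 4332

Divisors of 722: [1, 2, 19, 38, 361, 722]. For each d | 722:
  d = 1: σ(1) · φ(722/1) = 1 · 342 = 342
  d = 2: σ(2) · φ(722/2) = 3 · 342 = 1026
  d = 19: σ(19) · φ(722/19) = 20 · 18 = 360
  d = 38: σ(38) · φ(722/38) = 60 · 18 = 1080
  d = 361: σ(361) · φ(722/361) = 381 · 1 = 381
  d = 722: σ(722) · φ(722/722) = 1143 · 1 = 1143
Summing: (σ * φ)(722) = 342 + 1026 + 360 + 1080 + 381 + 1143 = 4332.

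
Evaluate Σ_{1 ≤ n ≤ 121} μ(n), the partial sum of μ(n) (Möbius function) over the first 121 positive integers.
Σ_{n ≤ 121} μ(n) = -3

Compute μ(n) for each 1 ≤ n ≤ 121: μ(1) = 1, μ(2) = -1, μ(3) = -1, μ(4) = 0, μ(5) = -1, μ(6) = 1, μ(7) = -1, μ(8) = 0, μ(9) = 0, μ(10) = 1, μ(11) = -1, μ(12) = 0, μ(13) = -1, μ(14) = 1, μ(15) = 1, μ(16) = 0, μ(17) = -1, μ(18) = 0, μ(19) = -1, μ(20) = 0, μ(21) = 1, μ(22) = 1, μ(23) = -1, μ(24) = 0, μ(25) = 0, μ(26) = 1, μ(27) = 0, μ(28) = 0, μ(29) = -1, μ(30) = -1, μ(31) = -1, μ(32) = 0, μ(33) = 1, μ(34) = 1, μ(35) = 1, μ(36) = 0, μ(37) = -1, μ(38) = 1, μ(39) = 1, μ(40) = 0, μ(41) = -1, μ(42) = -1, μ(43) = -1, μ(44) = 0, μ(45) = 0, μ(46) = 1, μ(47) = -1, μ(48) = 0, μ(49) = 0, μ(50) = 0, μ(51) = 1, μ(52) = 0, μ(53) = -1, μ(54) = 0, μ(55) = 1, μ(56) = 0, μ(57) = 1, μ(58) = 1, μ(59) = -1, μ(60) = 0, μ(61) = -1, μ(62) = 1, μ(63) = 0, μ(64) = 0, μ(65) = 1, μ(66) = -1, μ(67) = -1, μ(68) = 0, μ(69) = 1, μ(70) = -1, μ(71) = -1, μ(72) = 0, μ(73) = -1, μ(74) = 1, μ(75) = 0, μ(76) = 0, μ(77) = 1, μ(78) = -1, μ(79) = -1, μ(80) = 0, μ(81) = 0, μ(82) = 1, μ(83) = -1, μ(84) = 0, μ(85) = 1, μ(86) = 1, μ(87) = 1, μ(88) = 0, μ(89) = -1, μ(90) = 0, μ(91) = 1, μ(92) = 0, μ(93) = 1, μ(94) = 1, μ(95) = 1, μ(96) = 0, μ(97) = -1, μ(98) = 0, μ(99) = 0, μ(100) = 0, μ(101) = -1, μ(102) = -1, μ(103) = -1, μ(104) = 0, μ(105) = -1, μ(106) = 1, μ(107) = -1, μ(108) = 0, μ(109) = -1, μ(110) = -1, μ(111) = 1, μ(112) = 0, μ(113) = -1, μ(114) = -1, μ(115) = 1, μ(116) = 0, μ(117) = 0, μ(118) = 1, μ(119) = 1, μ(120) = 0, μ(121) = 0. Summing all 121 values: -3. (Mertens function M(x) = Σ_{n ≤ x} μ(n); on average M(x) should be small (PNT ⟺ M(x) = o(x)).)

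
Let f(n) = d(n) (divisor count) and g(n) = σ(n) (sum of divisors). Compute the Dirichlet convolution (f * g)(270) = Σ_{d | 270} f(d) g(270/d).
(d * σ)(270) = 3280

Divisors of 270: [1, 2, 3, 5, 6, 9, 10, 15, 18, 27, 30, 45, 54, 90, 135, 270]. For each d | 270:
  d = 1: d(1) · σ(270/1) = 1 · 720 = 720
  d = 2: d(2) · σ(270/2) = 2 · 240 = 480
  d = 3: d(3) · σ(270/3) = 2 · 234 = 468
  d = 5: d(5) · σ(270/5) = 2 · 120 = 240
  d = 6: d(6) · σ(270/6) = 4 · 78 = 312
  d = 9: d(9) · σ(270/9) = 3 · 72 = 216
  d = 10: d(10) · σ(270/10) = 4 · 40 = 160
  d = 15: d(15) · σ(270/15) = 4 · 39 = 156
  d = 18: d(18) · σ(270/18) = 6 · 24 = 144
  d = 27: d(27) · σ(270/27) = 4 · 18 = 72
  d = 30: d(30) · σ(270/30) = 8 · 13 = 104
  d = 45: d(45) · σ(270/45) = 6 · 12 = 72
  d = 54: d(54) · σ(270/54) = 8 · 6 = 48
  d = 90: d(90) · σ(270/90) = 12 · 4 = 48
  d = 135: d(135) · σ(270/135) = 8 · 3 = 24
  d = 270: d(270) · σ(270/270) = 16 · 1 = 16
Summing: (d * σ)(270) = 720 + 480 + 468 + 240 + 312 + 216 + 160 + 156 + 144 + 72 + 104 + 72 + 48 + 48 + 24 + 16 = 3280.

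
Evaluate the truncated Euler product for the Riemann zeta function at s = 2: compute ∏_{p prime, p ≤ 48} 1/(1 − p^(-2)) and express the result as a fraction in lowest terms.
∏ = 162139622078364740433577733/98952027459385036898304000

The primes p ≤ 48 are [2, 3, 5, 7, 11, 13, 17, 19, 23, 29, 31, 37, 41, 43, 47]. For each prime, (1 − 1/p^2)^(-1) = p^2 / (p^2 − 1). The product is (1 − 1/2^2)^(-1), (1 − 1/3^2)^(-1), (1 − 1/5^2)^(-1), (1 − 1/7^2)^(-1), (1 − 1/11^2)^(-1), (1 − 1/13^2)^(-1), (1 − 1/17^2)^(-1), (1 − 1/19^2)^(-1), (1 − 1/23^2)^(-1), (1 − 1/29^2)^(-1), (1 − 1/31^2)^(-1), (1 − 1/37^2)^(-1), (1 − 1/41^2)^(-1), (1 − 1/43^2)^(-1), (1 − 1/47^2)^(-1) = ∏ p^2 / (p^2 − 1) = 162139622078364740433577733/98952027459385036898304000.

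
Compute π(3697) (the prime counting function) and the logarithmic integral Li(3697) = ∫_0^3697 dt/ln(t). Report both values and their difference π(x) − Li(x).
π(3697) = 516;  Li(3697) ≈ 528.66;  π(x) − Li(x) ≈ -12.66.

Direct count of primes ≤ 3697 gives π(3697) = 516. Numerical evaluation of the logarithmic integral gives Li(3697) ≈ 528.66. The difference π(x) − Li(x) ≈ -12.66 is typically negative for small/moderate x (Li(x) overestimates), though Littlewood's theorem shows this sign changes infinitely often.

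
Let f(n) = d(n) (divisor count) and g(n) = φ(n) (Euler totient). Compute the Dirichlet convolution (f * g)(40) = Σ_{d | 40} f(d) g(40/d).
(d * φ)(40) = 90

Divisors of 40: [1, 2, 4, 5, 8, 10, 20, 40]. For each d | 40:
  d = 1: d(1) · φ(40/1) = 1 · 16 = 16
  d = 2: d(2) · φ(40/2) = 2 · 8 = 16
  d = 4: d(4) · φ(40/4) = 3 · 4 = 12
  d = 5: d(5) · φ(40/5) = 2 · 4 = 8
  d = 8: d(8) · φ(40/8) = 4 · 4 = 16
  d = 10: d(10) · φ(40/10) = 4 · 2 = 8
  d = 20: d(20) · φ(40/20) = 6 · 1 = 6
  d = 40: d(40) · φ(40/40) = 8 · 1 = 8
Summing: (d * φ)(40) = 16 + 16 + 12 + 8 + 16 + 8 + 6 + 8 = 90.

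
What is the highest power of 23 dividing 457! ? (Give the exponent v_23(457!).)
v_23(457!) = 19

Legendre's formula: v_p(n!) = Σ_{k ≥ 1} ⌊n / p^k⌋. For p = 23, n = 457, the terms are:
  ⌊457/23^1⌋ = ⌊457/23⌋ = 19
(the next term ⌊457/23^2⌋ = 0, terminating the sum). Summing: v_23(457!) = 19 = 19.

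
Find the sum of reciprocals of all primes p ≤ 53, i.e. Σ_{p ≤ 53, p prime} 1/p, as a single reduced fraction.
Σ 1/p = 54766551458687142251/32589158477190044730

π(53) = 16, so the primes ≤ 53 are [2, 3, 5, 7, 11, 13, 17, 19, 23, 29, 31, 37, 41, 43, 47, 53]. Summing 1/p over these primes: 54766551458687142251/32589158477190044730 ≈ 1.6805. Mertens estimate ln ln(53) + 0.2615 ≈ 1.6403.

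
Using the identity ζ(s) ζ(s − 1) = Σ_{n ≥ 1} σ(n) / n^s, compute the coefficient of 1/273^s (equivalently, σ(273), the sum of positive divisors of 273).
σ(273) = 448

In the product (Σ m^0/m^s)(Σ k / k^s) = Σ (Σ_{d | n} d) / n^s, the coefficient of 1/n^s is σ(n) = Σ_{d | n} d. For n = 273, divisors are [1, 3, 7, 13, 21, 39, 91, 273]; summing: σ(273) = 448.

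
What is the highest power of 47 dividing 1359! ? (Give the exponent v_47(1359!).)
v_47(1359!) = 28

Legendre's formula: v_p(n!) = Σ_{k ≥ 1} ⌊n / p^k⌋. For p = 47, n = 1359, the terms are:
  ⌊1359/47^1⌋ = ⌊1359/47⌋ = 28
(the next term ⌊1359/47^2⌋ = 0, terminating the sum). Summing: v_47(1359!) = 28 = 28.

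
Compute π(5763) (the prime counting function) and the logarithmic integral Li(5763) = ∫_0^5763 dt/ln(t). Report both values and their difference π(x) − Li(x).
π(5763) = 757;  Li(5763) ≈ 773.11;  π(x) − Li(x) ≈ -16.11.

Direct count of primes ≤ 5763 gives π(5763) = 757. Numerical evaluation of the logarithmic integral gives Li(5763) ≈ 773.11. The difference π(x) − Li(x) ≈ -16.11 is typically negative for small/moderate x (Li(x) overestimates), though Littlewood's theorem shows this sign changes infinitely often.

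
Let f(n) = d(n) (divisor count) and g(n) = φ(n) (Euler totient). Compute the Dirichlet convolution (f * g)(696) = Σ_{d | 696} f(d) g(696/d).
(d * φ)(696) = 1800

Divisors of 696: [1, 2, 3, 4, 6, 8, 12, 24, 29, 58, 87, 116, 174, 232, 348, 696]. For each d | 696:
  d = 1: d(1) · φ(696/1) = 1 · 224 = 224
  d = 2: d(2) · φ(696/2) = 2 · 112 = 224
  d = 3: d(3) · φ(696/3) = 2 · 112 = 224
  d = 4: d(4) · φ(696/4) = 3 · 56 = 168
  d = 6: d(6) · φ(696/6) = 4 · 56 = 224
  d = 8: d(8) · φ(696/8) = 4 · 56 = 224
  d = 12: d(12) · φ(696/12) = 6 · 28 = 168
  d = 24: d(24) · φ(696/24) = 8 · 28 = 224
  d = 29: d(29) · φ(696/29) = 2 · 8 = 16
  d = 58: d(58) · φ(696/58) = 4 · 4 = 16
  d = 87: d(87) · φ(696/87) = 4 · 4 = 16
  d = 116: d(116) · φ(696/116) = 6 · 2 = 12
  d = 174: d(174) · φ(696/174) = 8 · 2 = 16
  d = 232: d(232) · φ(696/232) = 8 · 2 = 16
  d = 348: d(348) · φ(696/348) = 12 · 1 = 12
  d = 696: d(696) · φ(696/696) = 16 · 1 = 16
Summing: (d * φ)(696) = 224 + 224 + 224 + 168 + 224 + 224 + 168 + 224 + 16 + 16 + 16 + 12 + 16 + 16 + 12 + 16 = 1800.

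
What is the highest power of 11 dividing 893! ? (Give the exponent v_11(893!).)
v_11(893!) = 88

Legendre's formula: v_p(n!) = Σ_{k ≥ 1} ⌊n / p^k⌋. For p = 11, n = 893, the terms are:
  ⌊893/11^1⌋ = ⌊893/11⌋ = 81
  ⌊893/11^2⌋ = ⌊893/121⌋ = 7
(the next term ⌊893/11^3⌋ = 0, terminating the sum). Summing: v_11(893!) = 81 + 7 = 88.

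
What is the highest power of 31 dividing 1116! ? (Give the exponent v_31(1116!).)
v_31(1116!) = 37

Legendre's formula: v_p(n!) = Σ_{k ≥ 1} ⌊n / p^k⌋. For p = 31, n = 1116, the terms are:
  ⌊1116/31^1⌋ = ⌊1116/31⌋ = 36
  ⌊1116/31^2⌋ = ⌊1116/961⌋ = 1
(the next term ⌊1116/31^3⌋ = 0, terminating the sum). Summing: v_31(1116!) = 36 + 1 = 37.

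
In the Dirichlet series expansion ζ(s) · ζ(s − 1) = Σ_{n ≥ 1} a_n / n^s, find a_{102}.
σ(102) = 216

In the product (Σ m^0/m^s)(Σ k / k^s) = Σ (Σ_{d | n} d) / n^s, the coefficient of 1/n^s is σ(n) = Σ_{d | n} d. For n = 102, divisors are [1, 2, 3, 6, 17, 34, 51, 102]; summing: σ(102) = 216.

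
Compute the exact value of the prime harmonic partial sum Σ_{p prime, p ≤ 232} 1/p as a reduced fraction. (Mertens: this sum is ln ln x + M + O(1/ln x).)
Σ 1/p = 37527519788898476695193360507423991967783840502510585362878348092116031948860199524739442233/19078266889580195013601891820992757757219839668357012055907516904309700014933909014729740190

π(232) = 50, so the primes ≤ 232 are [2, 3, 5, 7, 11, 13, 17, 19, 23, 29, 31, 37, 41, 43, 47, 53, 59, 61, 67, 71, 73, 79, 83, 89, 97, 101, 103, 107, 109, 113, 127, 131, 137, 139, 149, 151, 157, 163, 167, 173, 179, 181, 191, 193, 197, 199, 211, 223, 227, 229]. Summing 1/p over these primes: 37527519788898476695193360507423991967783840502510585362878348092116031948860199524739442233/19078266889580195013601891820992757757219839668357012055907516904309700014933909014729740190 ≈ 1.9670. Mertens estimate ln ln(232) + 0.2615 ≈ 1.9565.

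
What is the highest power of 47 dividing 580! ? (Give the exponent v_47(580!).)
v_47(580!) = 12

Legendre's formula: v_p(n!) = Σ_{k ≥ 1} ⌊n / p^k⌋. For p = 47, n = 580, the terms are:
  ⌊580/47^1⌋ = ⌊580/47⌋ = 12
(the next term ⌊580/47^2⌋ = 0, terminating the sum). Summing: v_47(580!) = 12 = 12.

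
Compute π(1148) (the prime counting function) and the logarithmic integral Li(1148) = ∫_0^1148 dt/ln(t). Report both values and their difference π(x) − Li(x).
π(1148) = 189;  Li(1148) ≈ 198.82;  π(x) − Li(x) ≈ -9.82.

Direct count of primes ≤ 1148 gives π(1148) = 189. Numerical evaluation of the logarithmic integral gives Li(1148) ≈ 198.82. The difference π(x) − Li(x) ≈ -9.82 is typically negative for small/moderate x (Li(x) overestimates), though Littlewood's theorem shows this sign changes infinitely often.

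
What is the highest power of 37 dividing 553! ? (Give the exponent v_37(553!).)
v_37(553!) = 14

Legendre's formula: v_p(n!) = Σ_{k ≥ 1} ⌊n / p^k⌋. For p = 37, n = 553, the terms are:
  ⌊553/37^1⌋ = ⌊553/37⌋ = 14
(the next term ⌊553/37^2⌋ = 0, terminating the sum). Summing: v_37(553!) = 14 = 14.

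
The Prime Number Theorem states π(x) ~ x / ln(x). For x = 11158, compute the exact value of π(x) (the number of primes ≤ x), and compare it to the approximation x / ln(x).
π(11158) = 1350;  x/ln(x) ≈ 1197.22;  relative error ≈ 11.32%.

Directly count primes up to 11158: π(11158) = 1350. The PNT approximation gives 11158/ln(11158) ≈ 11158/9.31991 ≈ 1197.22. Relative error (π(x) − x/ln(x)) / π(x) ≈ 11.32%; the approximation is known to undercount slightly (Li(x) is a better estimate).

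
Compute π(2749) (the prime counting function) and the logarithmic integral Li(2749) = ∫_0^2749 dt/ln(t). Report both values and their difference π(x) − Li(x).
π(2749) = 401;  Li(2749) ≈ 411.24;  π(x) − Li(x) ≈ -10.24.

Direct count of primes ≤ 2749 gives π(2749) = 401. Numerical evaluation of the logarithmic integral gives Li(2749) ≈ 411.24. The difference π(x) − Li(x) ≈ -10.24 is typically negative for small/moderate x (Li(x) overestimates), though Littlewood's theorem shows this sign changes infinitely often.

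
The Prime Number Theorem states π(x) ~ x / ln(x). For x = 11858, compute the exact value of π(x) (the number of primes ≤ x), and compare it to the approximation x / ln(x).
π(11858) = 1421;  x/ln(x) ≈ 1264.08;  relative error ≈ 11.04%.

Directly count primes up to 11858: π(11858) = 1421. The PNT approximation gives 11858/ln(11858) ≈ 11858/9.38076 ≈ 1264.08. Relative error (π(x) − x/ln(x)) / π(x) ≈ 11.04%; the approximation is known to undercount slightly (Li(x) is a better estimate).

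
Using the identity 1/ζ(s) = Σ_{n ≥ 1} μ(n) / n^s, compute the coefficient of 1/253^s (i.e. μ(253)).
μ(253) = 1

Factor n = 253 = 11 · 23. μ(n) = 0 if any exponent ≥ 2 (not squarefree); otherwise μ(n) = (−1)^{ω(n)} where ω(n) is the number of distinct prime factors. Applying: μ(253) = 1.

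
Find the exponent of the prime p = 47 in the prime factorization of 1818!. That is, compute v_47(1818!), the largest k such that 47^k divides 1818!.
v_47(1818!) = 38

Legendre's formula: v_p(n!) = Σ_{k ≥ 1} ⌊n / p^k⌋. For p = 47, n = 1818, the terms are:
  ⌊1818/47^1⌋ = ⌊1818/47⌋ = 38
(the next term ⌊1818/47^2⌋ = 0, terminating the sum). Summing: v_47(1818!) = 38 = 38.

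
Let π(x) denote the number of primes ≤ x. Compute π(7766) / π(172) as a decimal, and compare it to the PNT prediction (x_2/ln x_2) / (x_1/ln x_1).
π(7766)/π(172) = 985/39 ≈ 25.2564;  PNT prediction ≈ 25.9464.

π(172) = 39 and π(7766) = 985, so π(7766)/π(172) ≈ 25.2564. The PNT-predicted ratio is (7766/ln(7766)) / (172/ln(172)) ≈ 25.9464. The two agree to within a few percent, as expected.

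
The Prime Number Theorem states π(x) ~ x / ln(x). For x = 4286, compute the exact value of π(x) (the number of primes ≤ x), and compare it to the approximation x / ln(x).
π(4286) = 588;  x/ln(x) ≈ 512.49;  relative error ≈ 12.84%.

Directly count primes up to 4286: π(4286) = 588. The PNT approximation gives 4286/ln(4286) ≈ 4286/8.36311 ≈ 512.49. Relative error (π(x) − x/ln(x)) / π(x) ≈ 12.84%; the approximation is known to undercount slightly (Li(x) is a better estimate).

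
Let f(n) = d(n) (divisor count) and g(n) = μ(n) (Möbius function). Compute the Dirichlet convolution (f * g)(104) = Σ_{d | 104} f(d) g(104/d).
(d * μ)(104) = 1

Divisors of 104: [1, 2, 4, 8, 13, 26, 52, 104]. For each d | 104:
  d = 1: d(1) · μ(104/1) = 1 · 0 = 0
  d = 2: d(2) · μ(104/2) = 2 · 0 = 0
  d = 4: d(4) · μ(104/4) = 3 · 1 = 3
  d = 8: d(8) · μ(104/8) = 4 · -1 = -4
  d = 13: d(13) · μ(104/13) = 2 · 0 = 0
  d = 26: d(26) · μ(104/26) = 4 · 0 = 0
  d = 52: d(52) · μ(104/52) = 6 · -1 = -6
  d = 104: d(104) · μ(104/104) = 8 · 1 = 8
Summing: (d * μ)(104) = 0 + 0 + 3 + -4 + 0 + 0 + -6 + 8 = 1.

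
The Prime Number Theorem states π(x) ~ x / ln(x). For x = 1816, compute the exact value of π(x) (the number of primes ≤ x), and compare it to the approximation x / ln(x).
π(1816) = 280;  x/ln(x) ≈ 241.99;  relative error ≈ 13.57%.

Directly count primes up to 1816: π(1816) = 280. The PNT approximation gives 1816/ln(1816) ≈ 1816/7.50439 ≈ 241.99. Relative error (π(x) − x/ln(x)) / π(x) ≈ 13.57%; the approximation is known to undercount slightly (Li(x) is a better estimate).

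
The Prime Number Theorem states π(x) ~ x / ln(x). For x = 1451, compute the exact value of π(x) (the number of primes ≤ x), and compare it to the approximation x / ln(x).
π(1451) = 230;  x/ln(x) ≈ 199.31;  relative error ≈ 13.34%.

Directly count primes up to 1451: π(1451) = 230. The PNT approximation gives 1451/ln(1451) ≈ 1451/7.28001 ≈ 199.31. Relative error (π(x) − x/ln(x)) / π(x) ≈ 13.34%; the approximation is known to undercount slightly (Li(x) is a better estimate).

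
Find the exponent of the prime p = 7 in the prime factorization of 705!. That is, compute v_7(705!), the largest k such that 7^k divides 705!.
v_7(705!) = 116

Legendre's formula: v_p(n!) = Σ_{k ≥ 1} ⌊n / p^k⌋. For p = 7, n = 705, the terms are:
  ⌊705/7^1⌋ = ⌊705/7⌋ = 100
  ⌊705/7^2⌋ = ⌊705/49⌋ = 14
  ⌊705/7^3⌋ = ⌊705/343⌋ = 2
(the next term ⌊705/7^4⌋ = 0, terminating the sum). Summing: v_7(705!) = 100 + 14 + 2 = 116.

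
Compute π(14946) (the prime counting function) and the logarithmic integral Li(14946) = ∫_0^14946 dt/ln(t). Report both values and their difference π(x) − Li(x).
π(14946) = 1749;  Li(14946) ≈ 1771.01;  π(x) − Li(x) ≈ -22.01.

Direct count of primes ≤ 14946 gives π(14946) = 1749. Numerical evaluation of the logarithmic integral gives Li(14946) ≈ 1771.01. The difference π(x) − Li(x) ≈ -22.01 is typically negative for small/moderate x (Li(x) overestimates), though Littlewood's theorem shows this sign changes infinitely often.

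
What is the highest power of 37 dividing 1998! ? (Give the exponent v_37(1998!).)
v_37(1998!) = 55

Legendre's formula: v_p(n!) = Σ_{k ≥ 1} ⌊n / p^k⌋. For p = 37, n = 1998, the terms are:
  ⌊1998/37^1⌋ = ⌊1998/37⌋ = 54
  ⌊1998/37^2⌋ = ⌊1998/1369⌋ = 1
(the next term ⌊1998/37^3⌋ = 0, terminating the sum). Summing: v_37(1998!) = 54 + 1 = 55.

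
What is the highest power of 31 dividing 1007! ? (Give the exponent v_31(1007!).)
v_31(1007!) = 33

Legendre's formula: v_p(n!) = Σ_{k ≥ 1} ⌊n / p^k⌋. For p = 31, n = 1007, the terms are:
  ⌊1007/31^1⌋ = ⌊1007/31⌋ = 32
  ⌊1007/31^2⌋ = ⌊1007/961⌋ = 1
(the next term ⌊1007/31^3⌋ = 0, terminating the sum). Summing: v_31(1007!) = 32 + 1 = 33.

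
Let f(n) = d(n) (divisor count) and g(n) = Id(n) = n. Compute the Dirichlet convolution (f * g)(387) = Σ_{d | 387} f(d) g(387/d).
(d * Id)(387) = 810

Divisors of 387: [1, 3, 9, 43, 129, 387]. For each d | 387:
  d = 1: d(1) · Id(387/1) = 1 · 387 = 387
  d = 3: d(3) · Id(387/3) = 2 · 129 = 258
  d = 9: d(9) · Id(387/9) = 3 · 43 = 129
  d = 43: d(43) · Id(387/43) = 2 · 9 = 18
  d = 129: d(129) · Id(387/129) = 4 · 3 = 12
  d = 387: d(387) · Id(387/387) = 6 · 1 = 6
Summing: (d * Id)(387) = 387 + 258 + 129 + 18 + 12 + 6 = 810.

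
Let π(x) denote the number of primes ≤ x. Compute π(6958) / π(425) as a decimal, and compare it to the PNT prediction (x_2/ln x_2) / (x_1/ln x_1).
π(6958)/π(425) = 892/82 ≈ 10.8780;  PNT prediction ≈ 11.1988.

π(425) = 82 and π(6958) = 892, so π(6958)/π(425) ≈ 10.8780. The PNT-predicted ratio is (6958/ln(6958)) / (425/ln(425)) ≈ 11.1988. The two agree to within a few percent, as expected.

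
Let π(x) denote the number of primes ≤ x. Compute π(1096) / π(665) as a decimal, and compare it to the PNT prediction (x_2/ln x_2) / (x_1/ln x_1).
π(1096)/π(665) = 183/121 ≈ 1.5124;  PNT prediction ≈ 1.5305.

π(665) = 121 and π(1096) = 183, so π(1096)/π(665) ≈ 1.5124. The PNT-predicted ratio is (1096/ln(1096)) / (665/ln(665)) ≈ 1.5305. The two agree to within a few percent, as expected.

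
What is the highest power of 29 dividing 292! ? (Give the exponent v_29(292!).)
v_29(292!) = 10

Legendre's formula: v_p(n!) = Σ_{k ≥ 1} ⌊n / p^k⌋. For p = 29, n = 292, the terms are:
  ⌊292/29^1⌋ = ⌊292/29⌋ = 10
(the next term ⌊292/29^2⌋ = 0, terminating the sum). Summing: v_29(292!) = 10 = 10.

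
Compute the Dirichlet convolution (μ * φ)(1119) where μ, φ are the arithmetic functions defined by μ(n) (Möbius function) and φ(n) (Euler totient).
(μ * φ)(1119) = 371

Divisors of 1119: [1, 3, 373, 1119]. For each d | 1119:
  d = 1: μ(1) · φ(1119/1) = 1 · 744 = 744
  d = 3: μ(3) · φ(1119/3) = -1 · 372 = -372
  d = 373: μ(373) · φ(1119/373) = -1 · 2 = -2
  d = 1119: μ(1119) · φ(1119/1119) = 1 · 1 = 1
Summing: (μ * φ)(1119) = 744 + -372 + -2 + 1 = 371.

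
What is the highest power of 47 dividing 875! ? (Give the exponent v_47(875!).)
v_47(875!) = 18

Legendre's formula: v_p(n!) = Σ_{k ≥ 1} ⌊n / p^k⌋. For p = 47, n = 875, the terms are:
  ⌊875/47^1⌋ = ⌊875/47⌋ = 18
(the next term ⌊875/47^2⌋ = 0, terminating the sum). Summing: v_47(875!) = 18 = 18.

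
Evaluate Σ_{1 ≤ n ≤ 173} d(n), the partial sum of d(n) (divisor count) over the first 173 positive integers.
Σ_{n ≤ 173} d(n) = 919

Compute d(n) for each 1 ≤ n ≤ 173: d(1) = 1, d(2) = 2, d(3) = 2, d(4) = 3, d(5) = 2, d(6) = 4, d(7) = 2, d(8) = 4, d(9) = 3, d(10) = 4, d(11) = 2, d(12) = 6, d(13) = 2, d(14) = 4, d(15) = 4, d(16) = 5, d(17) = 2, d(18) = 6, d(19) = 2, d(20) = 6, d(21) = 4, d(22) = 4, d(23) = 2, d(24) = 8, d(25) = 3, d(26) = 4, d(27) = 4, d(28) = 6, d(29) = 2, d(30) = 8, d(31) = 2, d(32) = 6, d(33) = 4, d(34) = 4, d(35) = 4, d(36) = 9, d(37) = 2, d(38) = 4, d(39) = 4, d(40) = 8, d(41) = 2, d(42) = 8, d(43) = 2, d(44) = 6, d(45) = 6, d(46) = 4, d(47) = 2, d(48) = 10, d(49) = 3, d(50) = 6, d(51) = 4, d(52) = 6, d(53) = 2, d(54) = 8, d(55) = 4, d(56) = 8, d(57) = 4, d(58) = 4, d(59) = 2, d(60) = 12, d(61) = 2, d(62) = 4, d(63) = 6, d(64) = 7, d(65) = 4, d(66) = 8, d(67) = 2, d(68) = 6, d(69) = 4, d(70) = 8, d(71) = 2, d(72) = 12, d(73) = 2, d(74) = 4, d(75) = 6, d(76) = 6, d(77) = 4, d(78) = 8, d(79) = 2, d(80) = 10, d(81) = 5, d(82) = 4, d(83) = 2, d(84) = 12, d(85) = 4, d(86) = 4, d(87) = 4, d(88) = 8, d(89) = 2, d(90) = 12, d(91) = 4, d(92) = 6, d(93) = 4, d(94) = 4, d(95) = 4, d(96) = 12, d(97) = 2, d(98) = 6, d(99) = 6, d(100) = 9, d(101) = 2, d(102) = 8, d(103) = 2, d(104) = 8, d(105) = 8, d(106) = 4, d(107) = 2, d(108) = 12, d(109) = 2, d(110) = 8, d(111) = 4, d(112) = 10, d(113) = 2, d(114) = 8, d(115) = 4, d(116) = 6, d(117) = 6, d(118) = 4, d(119) = 4, d(120) = 16, d(121) = 3, d(122) = 4, d(123) = 4, d(124) = 6, d(125) = 4, d(126) = 12, d(127) = 2, d(128) = 8, d(129) = 4, d(130) = 8, d(131) = 2, d(132) = 12, d(133) = 4, d(134) = 4, d(135) = 8, d(136) = 8, d(137) = 2, d(138) = 8, d(139) = 2, d(140) = 12, d(141) = 4, d(142) = 4, d(143) = 4, d(144) = 15, d(145) = 4, d(146) = 4, d(147) = 6, d(148) = 6, d(149) = 2, d(150) = 12, d(151) = 2, d(152) = 8, d(153) = 6, d(154) = 8, d(155) = 4, d(156) = 12, d(157) = 2, d(158) = 4, d(159) = 4, d(160) = 12, d(161) = 4, d(162) = 10, d(163) = 2, d(164) = 6, d(165) = 8, d(166) = 4, d(167) = 2, d(168) = 16, d(169) = 3, d(170) = 8, d(171) = 6, d(172) = 6, d(173) = 2. Summing all 173 values: 919. (Dirichlet's divisor formula: Σ_{n ≤ x} d(n) = x ln(x) + (2γ − 1) x + O(√x). For x = 173, the asymptotic estimate is ≈ 918.24.)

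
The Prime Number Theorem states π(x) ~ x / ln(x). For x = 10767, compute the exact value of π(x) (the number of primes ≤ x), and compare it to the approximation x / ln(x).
π(10767) = 1311;  x/ln(x) ≈ 1159.71;  relative error ≈ 11.54%.

Directly count primes up to 10767: π(10767) = 1311. The PNT approximation gives 10767/ln(10767) ≈ 10767/9.28424 ≈ 1159.71. Relative error (π(x) − x/ln(x)) / π(x) ≈ 11.54%; the approximation is known to undercount slightly (Li(x) is a better estimate).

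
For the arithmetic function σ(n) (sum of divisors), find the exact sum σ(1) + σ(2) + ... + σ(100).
Σ_{n ≤ 100} σ(n) = 8299

Compute σ(n) for each 1 ≤ n ≤ 100: σ(1) = 1, σ(2) = 3, σ(3) = 4, σ(4) = 7, σ(5) = 6, σ(6) = 12, σ(7) = 8, σ(8) = 15, σ(9) = 13, σ(10) = 18, σ(11) = 12, σ(12) = 28, σ(13) = 14, σ(14) = 24, σ(15) = 24, σ(16) = 31, σ(17) = 18, σ(18) = 39, σ(19) = 20, σ(20) = 42, σ(21) = 32, σ(22) = 36, σ(23) = 24, σ(24) = 60, σ(25) = 31, σ(26) = 42, σ(27) = 40, σ(28) = 56, σ(29) = 30, σ(30) = 72, σ(31) = 32, σ(32) = 63, σ(33) = 48, σ(34) = 54, σ(35) = 48, σ(36) = 91, σ(37) = 38, σ(38) = 60, σ(39) = 56, σ(40) = 90, σ(41) = 42, σ(42) = 96, σ(43) = 44, σ(44) = 84, σ(45) = 78, σ(46) = 72, σ(47) = 48, σ(48) = 124, σ(49) = 57, σ(50) = 93, σ(51) = 72, σ(52) = 98, σ(53) = 54, σ(54) = 120, σ(55) = 72, σ(56) = 120, σ(57) = 80, σ(58) = 90, σ(59) = 60, σ(60) = 168, σ(61) = 62, σ(62) = 96, σ(63) = 104, σ(64) = 127, σ(65) = 84, σ(66) = 144, σ(67) = 68, σ(68) = 126, σ(69) = 96, σ(70) = 144, σ(71) = 72, σ(72) = 195, σ(73) = 74, σ(74) = 114, σ(75) = 124, σ(76) = 140, σ(77) = 96, σ(78) = 168, σ(79) = 80, σ(80) = 186, σ(81) = 121, σ(82) = 126, σ(83) = 84, σ(84) = 224, σ(85) = 108, σ(86) = 132, σ(87) = 120, σ(88) = 180, σ(89) = 90, σ(90) = 234, σ(91) = 112, σ(92) = 168, σ(93) = 128, σ(94) = 144, σ(95) = 120, σ(96) = 252, σ(97) = 98, σ(98) = 171, σ(99) = 156, σ(100) = 217. Summing all 100 values: 8299. (Average order: Σ_{n ≤ x} σ(n) ~ (π²/12) x². For x = 100, (π²/12)·100² ≈ 8224.67.)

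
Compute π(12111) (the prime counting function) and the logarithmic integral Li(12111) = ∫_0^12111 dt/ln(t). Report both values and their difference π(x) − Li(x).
π(12111) = 1450;  Li(12111) ≈ 1472.91;  π(x) − Li(x) ≈ -22.91.

Direct count of primes ≤ 12111 gives π(12111) = 1450. Numerical evaluation of the logarithmic integral gives Li(12111) ≈ 1472.91. The difference π(x) − Li(x) ≈ -22.91 is typically negative for small/moderate x (Li(x) overestimates), though Littlewood's theorem shows this sign changes infinitely often.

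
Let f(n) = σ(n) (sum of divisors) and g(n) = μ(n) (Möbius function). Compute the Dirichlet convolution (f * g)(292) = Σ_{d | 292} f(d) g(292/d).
(σ * μ)(292) = 292

Divisors of 292: [1, 2, 4, 73, 146, 292]. For each d | 292:
  d = 1: σ(1) · μ(292/1) = 1 · 0 = 0
  d = 2: σ(2) · μ(292/2) = 3 · 1 = 3
  d = 4: σ(4) · μ(292/4) = 7 · -1 = -7
  d = 73: σ(73) · μ(292/73) = 74 · 0 = 0
  d = 146: σ(146) · μ(292/146) = 222 · -1 = -222
  d = 292: σ(292) · μ(292/292) = 518 · 1 = 518
Summing: (σ * μ)(292) = 0 + 3 + -7 + 0 + -222 + 518 = 292.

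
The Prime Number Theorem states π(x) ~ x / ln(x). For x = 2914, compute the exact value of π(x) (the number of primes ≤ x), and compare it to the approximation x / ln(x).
π(2914) = 421;  x/ln(x) ≈ 365.29;  relative error ≈ 13.23%.

Directly count primes up to 2914: π(2914) = 421. The PNT approximation gives 2914/ln(2914) ≈ 2914/7.97728 ≈ 365.29. Relative error (π(x) − x/ln(x)) / π(x) ≈ 13.23%; the approximation is known to undercount slightly (Li(x) is a better estimate).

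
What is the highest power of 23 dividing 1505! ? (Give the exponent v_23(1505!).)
v_23(1505!) = 67

Legendre's formula: v_p(n!) = Σ_{k ≥ 1} ⌊n / p^k⌋. For p = 23, n = 1505, the terms are:
  ⌊1505/23^1⌋ = ⌊1505/23⌋ = 65
  ⌊1505/23^2⌋ = ⌊1505/529⌋ = 2
(the next term ⌊1505/23^3⌋ = 0, terminating the sum). Summing: v_23(1505!) = 65 + 2 = 67.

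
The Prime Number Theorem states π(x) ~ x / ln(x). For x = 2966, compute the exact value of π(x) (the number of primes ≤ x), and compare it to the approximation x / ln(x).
π(2966) = 427;  x/ln(x) ≈ 370.98;  relative error ≈ 13.12%.

Directly count primes up to 2966: π(2966) = 427. The PNT approximation gives 2966/ln(2966) ≈ 2966/7.99497 ≈ 370.98. Relative error (π(x) − x/ln(x)) / π(x) ≈ 13.12%; the approximation is known to undercount slightly (Li(x) is a better estimate).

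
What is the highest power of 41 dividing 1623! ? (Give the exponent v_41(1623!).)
v_41(1623!) = 39

Legendre's formula: v_p(n!) = Σ_{k ≥ 1} ⌊n / p^k⌋. For p = 41, n = 1623, the terms are:
  ⌊1623/41^1⌋ = ⌊1623/41⌋ = 39
(the next term ⌊1623/41^2⌋ = 0, terminating the sum). Summing: v_41(1623!) = 39 = 39.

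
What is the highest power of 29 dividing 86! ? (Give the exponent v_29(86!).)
v_29(86!) = 2

Legendre's formula: v_p(n!) = Σ_{k ≥ 1} ⌊n / p^k⌋. For p = 29, n = 86, the terms are:
  ⌊86/29^1⌋ = ⌊86/29⌋ = 2
(the next term ⌊86/29^2⌋ = 0, terminating the sum). Summing: v_29(86!) = 2 = 2.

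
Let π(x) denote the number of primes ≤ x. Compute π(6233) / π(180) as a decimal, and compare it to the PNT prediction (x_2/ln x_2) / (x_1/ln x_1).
π(6233)/π(180) = 811/41 ≈ 19.7805;  PNT prediction ≈ 20.5801.

π(180) = 41 and π(6233) = 811, so π(6233)/π(180) ≈ 19.7805. The PNT-predicted ratio is (6233/ln(6233)) / (180/ln(180)) ≈ 20.5801. The two agree to within a few percent, as expected.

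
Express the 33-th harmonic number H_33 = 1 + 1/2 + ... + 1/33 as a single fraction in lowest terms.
H_33 = 53676090078349/13127595717600

Direct summation: H_33 = 1 + 1/2 + ... + 1/33. The least common denominator is lcm(1, ..., 33) = 144403552893600; over this denominator the numerator is 144403552893600 + 72201776446800 + 48134517631200 + 36100888223400 + 28880710578720 + 24067258815600 + 20629078984800 + 18050444111700 + 16044839210400 + 14440355289360 + 13127595717600 + 12033629407800 + 11107965607200 + 10314539492400 + 9626903526240 + 9025222055850 + 8494326640800 + 8022419605200 + 7600186994400 + 7220177644680 + 6876359661600 + 6563797858800 + 6278415343200 + 6016814703900 + 5776142115744 + 5553982803600 + 5348279736800 + 5157269746200 + 4979432858400 + 4813451763120 + 4658179125600 + 4512611027925 + 4375865239200 = 590436990861839, so H_33 = 590436990861839/144403552893600; reducing by gcd(590436990861839, 144403552893600) = 11 gives 53676090078349/13127595717600 ≈ 4.08880. (The PNT-adjacent estimate ln(33) + γ ≈ 4.07372 matches within O(1/n).)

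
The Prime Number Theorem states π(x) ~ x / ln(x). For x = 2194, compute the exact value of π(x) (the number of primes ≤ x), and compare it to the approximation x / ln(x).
π(2194) = 327;  x/ln(x) ≈ 285.18;  relative error ≈ 12.79%.

Directly count primes up to 2194: π(2194) = 327. The PNT approximation gives 2194/ln(2194) ≈ 2194/7.69348 ≈ 285.18. Relative error (π(x) − x/ln(x)) / π(x) ≈ 12.79%; the approximation is known to undercount slightly (Li(x) is a better estimate).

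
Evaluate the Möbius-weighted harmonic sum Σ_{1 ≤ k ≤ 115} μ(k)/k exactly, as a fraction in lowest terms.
Σ μ(k)/k = -11695632086357284237991577642263648122717789/451572209148822968402074375593480892761066957

Values of μ(k) for 1 ≤ k ≤ 115: μ(1) = 1, μ(2) = -1, μ(3) = -1, μ(5) = -1, μ(6) = 1, μ(7) = -1, μ(10) = 1, μ(11) = -1, μ(13) = -1, μ(14) = 1, μ(15) = 1, μ(17) = -1, μ(19) = -1, μ(21) = 1, μ(22) = 1, μ(23) = -1, μ(26) = 1, μ(29) = -1, μ(30) = -1, μ(31) = -1, μ(33) = 1, μ(34) = 1, μ(35) = 1, μ(37) = -1, μ(38) = 1, μ(39) = 1, μ(41) = -1, μ(42) = -1, μ(43) = -1, μ(46) = 1, μ(47) = -1, μ(51) = 1, μ(53) = -1, μ(55) = 1, μ(57) = 1, μ(58) = 1, μ(59) = -1, μ(61) = -1, μ(62) = 1, μ(65) = 1, μ(66) = -1, μ(67) = -1, μ(69) = 1, μ(70) = -1, μ(71) = -1, μ(73) = -1, μ(74) = 1, μ(77) = 1, μ(78) = -1, μ(79) = -1, μ(82) = 1, μ(83) = -1, μ(85) = 1, μ(86) = 1, μ(87) = 1, μ(89) = -1, μ(91) = 1, μ(93) = 1, μ(94) = 1, μ(95) = 1, μ(97) = -1, μ(101) = -1, μ(102) = -1, μ(103) = -1, μ(105) = -1, μ(106) = 1, μ(107) = -1, μ(109) = -1, μ(110) = -1, μ(111) = 1, μ(113) = -1, μ(114) = -1, μ(115) = 1, with μ = 0 on non-squarefree integers. Summing μ(k)/k for k where μ(k) ≠ 0 gives -11695632086357284237991577642263648122717789/451572209148822968402074375593480892761066957 ≈ -0.0259. (PNT ⟺ this sum → 0 as n → ∞.)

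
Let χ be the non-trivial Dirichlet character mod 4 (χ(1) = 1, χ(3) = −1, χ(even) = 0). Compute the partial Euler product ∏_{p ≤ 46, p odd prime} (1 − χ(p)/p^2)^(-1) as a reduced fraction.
∏ = 11477831542914938630143/12524769798782976000000

The odd primes p ≤ 46 are [3, 5, 7, 11, 13, 17, 19, 23, 29, 31, 37, 41, 43]. For each, χ(p) = 1 if p ≡ 1 mod 4, χ(p) = −1 if p ≡ 3 mod 4. Taking (1 − χ(p)/p^2)^(-1) = p^2/(p^2 − χ(p)): (1 − (-1)/3^2)^(-1) · (1 − (1)/5^2)^(-1) · (1 − (-1)/7^2)^(-1) · (1 − (-1)/11^2)^(-1) · (1 − (1)/13^2)^(-1) · (1 − (1)/17^2)^(-1) · (1 − (-1)/19^2)^(-1) · (1 − (-1)/23^2)^(-1) · (1 − (1)/29^2)^(-1) · (1 − (-1)/31^2)^(-1) · (1 − (1)/37^2)^(-1) · (1 − (1)/41^2)^(-1) · (1 − (-1)/43^2)^(-1) = 11477831542914938630143/12524769798782976000000.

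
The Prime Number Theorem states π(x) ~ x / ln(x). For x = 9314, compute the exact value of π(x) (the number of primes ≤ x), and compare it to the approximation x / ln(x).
π(9314) = 1152;  x/ln(x) ≈ 1019.12;  relative error ≈ 11.53%.

Directly count primes up to 9314: π(9314) = 1152. The PNT approximation gives 9314/ln(9314) ≈ 9314/9.13927 ≈ 1019.12. Relative error (π(x) − x/ln(x)) / π(x) ≈ 11.53%; the approximation is known to undercount slightly (Li(x) is a better estimate).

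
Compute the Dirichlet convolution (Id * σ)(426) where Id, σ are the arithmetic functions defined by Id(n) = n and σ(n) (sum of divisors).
(Id * σ)(426) = 5005

Divisors of 426: [1, 2, 3, 6, 71, 142, 213, 426]. For each d | 426:
  d = 1: Id(1) · σ(426/1) = 1 · 864 = 864
  d = 2: Id(2) · σ(426/2) = 2 · 288 = 576
  d = 3: Id(3) · σ(426/3) = 3 · 216 = 648
  d = 6: Id(6) · σ(426/6) = 6 · 72 = 432
  d = 71: Id(71) · σ(426/71) = 71 · 12 = 852
  d = 142: Id(142) · σ(426/142) = 142 · 4 = 568
  d = 213: Id(213) · σ(426/213) = 213 · 3 = 639
  d = 426: Id(426) · σ(426/426) = 426 · 1 = 426
Summing: (Id * σ)(426) = 864 + 576 + 648 + 432 + 852 + 568 + 639 + 426 = 5005.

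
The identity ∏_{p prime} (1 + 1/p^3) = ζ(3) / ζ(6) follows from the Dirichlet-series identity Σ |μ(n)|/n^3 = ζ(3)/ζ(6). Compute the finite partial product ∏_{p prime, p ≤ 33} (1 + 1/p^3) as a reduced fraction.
∏ = 123276368443014873612288/104343309932640260237195

The primes p ≤ 33 are [2, 3, 5, 7, 11, 13, 17, 19, 23, 29, 31]. For each, (1 + 1/p^3) = (p^3 + 1)/p^3. Multiplying these fractions over p ∈ [2, 3, 5, 7, 11, 13, 17, 19, 23, 29, 31] gives 123276368443014873612288/104343309932640260237195. (In the limit P → ∞ this tends to ζ(3)/ζ(6).)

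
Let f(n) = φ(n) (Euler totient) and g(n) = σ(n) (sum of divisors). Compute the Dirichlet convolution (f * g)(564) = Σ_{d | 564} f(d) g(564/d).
(φ * σ)(564) = 6768

Divisors of 564: [1, 2, 3, 4, 6, 12, 47, 94, 141, 188, 282, 564]. For each d | 564:
  d = 1: φ(1) · σ(564/1) = 1 · 1344 = 1344
  d = 2: φ(2) · σ(564/2) = 1 · 576 = 576
  d = 3: φ(3) · σ(564/3) = 2 · 336 = 672
  d = 4: φ(4) · σ(564/4) = 2 · 192 = 384
  d = 6: φ(6) · σ(564/6) = 2 · 144 = 288
  d = 12: φ(12) · σ(564/12) = 4 · 48 = 192
  d = 47: φ(47) · σ(564/47) = 46 · 28 = 1288
  d = 94: φ(94) · σ(564/94) = 46 · 12 = 552
  d = 141: φ(141) · σ(564/141) = 92 · 7 = 644
  d = 188: φ(188) · σ(564/188) = 92 · 4 = 368
  d = 282: φ(282) · σ(564/282) = 92 · 3 = 276
  d = 564: φ(564) · σ(564/564) = 184 · 1 = 184
Summing: (φ * σ)(564) = 1344 + 576 + 672 + 384 + 288 + 192 + 1288 + 552 + 644 + 368 + 276 + 184 = 6768.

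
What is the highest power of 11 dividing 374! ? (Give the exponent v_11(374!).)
v_11(374!) = 37

Legendre's formula: v_p(n!) = Σ_{k ≥ 1} ⌊n / p^k⌋. For p = 11, n = 374, the terms are:
  ⌊374/11^1⌋ = ⌊374/11⌋ = 34
  ⌊374/11^2⌋ = ⌊374/121⌋ = 3
(the next term ⌊374/11^3⌋ = 0, terminating the sum). Summing: v_11(374!) = 34 + 3 = 37.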